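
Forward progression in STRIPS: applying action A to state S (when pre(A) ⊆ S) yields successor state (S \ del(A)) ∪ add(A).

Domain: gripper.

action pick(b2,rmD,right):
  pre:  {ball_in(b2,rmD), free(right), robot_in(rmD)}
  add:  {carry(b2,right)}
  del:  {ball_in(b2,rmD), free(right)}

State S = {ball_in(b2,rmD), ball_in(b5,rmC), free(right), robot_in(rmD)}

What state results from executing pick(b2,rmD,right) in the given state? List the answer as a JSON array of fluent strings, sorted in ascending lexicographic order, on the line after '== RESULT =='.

Compute (S \ del) ∪ add:
  pre ⊆ S: {ball_in(b2,rmD), free(right), robot_in(rmD)} ⊆ S  — applicable
  S \ del = {ball_in(b5,rmC), robot_in(rmD)}
  ∪ add   = {ball_in(b5,rmC), carry(b2,right), robot_in(rmD)}

== RESULT ==
["ball_in(b5,rmC)", "carry(b2,right)", "robot_in(rmD)"]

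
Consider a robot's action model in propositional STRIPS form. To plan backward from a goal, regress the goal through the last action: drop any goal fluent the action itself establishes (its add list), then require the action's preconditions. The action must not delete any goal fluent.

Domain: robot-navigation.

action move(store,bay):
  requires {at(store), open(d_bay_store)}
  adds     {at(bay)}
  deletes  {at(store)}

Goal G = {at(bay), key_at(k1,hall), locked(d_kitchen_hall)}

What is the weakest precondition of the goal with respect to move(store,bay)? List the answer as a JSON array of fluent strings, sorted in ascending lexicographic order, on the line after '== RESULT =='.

Compute (G \ add) ∪ pre:
  G ∩ del = {}  (empty — regression defined)
  G \ add = {at(bay), key_at(k1,hall), locked(d_kitchen_hall)} \ {at(bay)} = {key_at(k1,hall), locked(d_kitchen_hall)}
  ∪ pre   = {key_at(k1,hall), locked(d_kitchen_hall)} ∪ {at(store), open(d_bay_store)}
          = {at(store), key_at(k1,hall), locked(d_kitchen_hall), open(d_bay_store)}

== RESULT ==
["at(store)", "key_at(k1,hall)", "locked(d_kitchen_hall)", "open(d_bay_store)"]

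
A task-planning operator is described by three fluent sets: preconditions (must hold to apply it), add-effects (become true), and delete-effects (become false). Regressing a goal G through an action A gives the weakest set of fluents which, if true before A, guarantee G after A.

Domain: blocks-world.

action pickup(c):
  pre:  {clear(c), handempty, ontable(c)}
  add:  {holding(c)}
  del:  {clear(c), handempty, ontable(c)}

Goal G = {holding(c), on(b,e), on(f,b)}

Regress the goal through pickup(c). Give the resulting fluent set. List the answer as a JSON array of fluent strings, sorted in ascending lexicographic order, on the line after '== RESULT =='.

Compute (G \ add) ∪ pre:
  G ∩ del = {}  (empty — regression defined)
  G \ add = {holding(c), on(b,e), on(f,b)} \ {holding(c)} = {on(b,e), on(f,b)}
  ∪ pre   = {on(b,e), on(f,b)} ∪ {clear(c), handempty, ontable(c)}
          = {clear(c), handempty, on(b,e), on(f,b), ontable(c)}

== RESULT ==
["clear(c)", "handempty", "on(b,e)", "on(f,b)", "ontable(c)"]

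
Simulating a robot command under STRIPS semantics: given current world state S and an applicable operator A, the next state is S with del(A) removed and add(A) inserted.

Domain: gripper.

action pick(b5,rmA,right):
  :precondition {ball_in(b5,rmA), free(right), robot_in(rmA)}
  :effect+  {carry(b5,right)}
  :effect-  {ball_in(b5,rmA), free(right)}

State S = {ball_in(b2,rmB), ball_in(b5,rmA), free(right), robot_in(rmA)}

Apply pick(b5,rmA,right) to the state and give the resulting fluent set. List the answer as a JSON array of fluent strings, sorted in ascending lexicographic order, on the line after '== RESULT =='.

Compute (S \ del) ∪ add:
  pre ⊆ S: {ball_in(b5,rmA), free(right), robot_in(rmA)} ⊆ S  — applicable
  S \ del = {ball_in(b2,rmB), robot_in(rmA)}
  ∪ add   = {ball_in(b2,rmB), carry(b5,right), robot_in(rmA)}

== RESULT ==
["ball_in(b2,rmB)", "carry(b5,right)", "robot_in(rmA)"]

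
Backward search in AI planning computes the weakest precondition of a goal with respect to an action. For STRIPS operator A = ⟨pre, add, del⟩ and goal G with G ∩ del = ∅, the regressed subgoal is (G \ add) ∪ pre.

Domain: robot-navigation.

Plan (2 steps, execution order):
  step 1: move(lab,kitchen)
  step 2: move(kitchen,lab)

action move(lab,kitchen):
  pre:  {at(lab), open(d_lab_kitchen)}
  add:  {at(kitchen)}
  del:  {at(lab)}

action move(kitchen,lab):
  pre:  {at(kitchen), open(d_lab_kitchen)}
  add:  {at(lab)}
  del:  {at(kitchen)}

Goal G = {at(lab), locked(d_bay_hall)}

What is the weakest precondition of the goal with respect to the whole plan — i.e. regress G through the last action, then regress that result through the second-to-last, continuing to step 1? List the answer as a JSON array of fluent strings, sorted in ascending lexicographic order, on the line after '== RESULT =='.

Work backward from the goal:
  through step 2 (move(kitchen,lab)): drop {at(lab)}, keep {locked(d_bay_hall)}, require {at(kitchen), open(d_lab_kitchen)}
    → {at(kitchen), locked(d_bay_hall), open(d_lab_kitchen)}
  through step 1 (move(lab,kitchen)): drop {at(kitchen)}, keep {locked(d_bay_hall), open(d_lab_kitchen)}, require {at(lab), open(d_lab_kitchen)}
    → {at(lab), locked(d_bay_hall), open(d_lab_kitchen)}

== RESULT ==
["at(lab)", "locked(d_bay_hall)", "open(d_lab_kitchen)"]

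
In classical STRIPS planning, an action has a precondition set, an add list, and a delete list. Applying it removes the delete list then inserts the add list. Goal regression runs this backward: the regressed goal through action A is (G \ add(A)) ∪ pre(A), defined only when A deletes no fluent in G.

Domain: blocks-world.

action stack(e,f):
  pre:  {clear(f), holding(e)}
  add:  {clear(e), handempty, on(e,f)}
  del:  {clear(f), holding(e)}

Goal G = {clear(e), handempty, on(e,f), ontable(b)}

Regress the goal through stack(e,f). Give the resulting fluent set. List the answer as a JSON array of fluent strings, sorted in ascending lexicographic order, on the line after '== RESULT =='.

Regress:
  G ∩ del = {}  (empty — regression defined)
  G \ add = {clear(e), handempty, on(e,f), ontable(b)} \ {clear(e), handempty, on(e,f)} = {ontable(b)}
  ∪ pre   = {ontable(b)} ∪ {clear(f), holding(e)}
          = {clear(f), holding(e), ontable(b)}

== RESULT ==
["clear(f)", "holding(e)", "ontable(b)"]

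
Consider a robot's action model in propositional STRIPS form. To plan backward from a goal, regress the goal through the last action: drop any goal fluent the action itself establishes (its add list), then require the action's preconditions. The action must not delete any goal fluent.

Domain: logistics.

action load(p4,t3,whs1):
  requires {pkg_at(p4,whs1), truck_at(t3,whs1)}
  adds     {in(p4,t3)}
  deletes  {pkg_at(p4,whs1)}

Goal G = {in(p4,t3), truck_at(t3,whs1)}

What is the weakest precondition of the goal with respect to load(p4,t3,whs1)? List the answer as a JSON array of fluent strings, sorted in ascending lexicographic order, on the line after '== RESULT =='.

Regress:
  G ∩ del = {}  (empty — regression defined)
  G \ add = {in(p4,t3), truck_at(t3,whs1)} \ {in(p4,t3)} = {truck_at(t3,whs1)}
  ∪ pre   = {truck_at(t3,whs1)} ∪ {pkg_at(p4,whs1), truck_at(t3,whs1)}
          = {pkg_at(p4,whs1), truck_at(t3,whs1)}

== RESULT ==
["pkg_at(p4,whs1)", "truck_at(t3,whs1)"]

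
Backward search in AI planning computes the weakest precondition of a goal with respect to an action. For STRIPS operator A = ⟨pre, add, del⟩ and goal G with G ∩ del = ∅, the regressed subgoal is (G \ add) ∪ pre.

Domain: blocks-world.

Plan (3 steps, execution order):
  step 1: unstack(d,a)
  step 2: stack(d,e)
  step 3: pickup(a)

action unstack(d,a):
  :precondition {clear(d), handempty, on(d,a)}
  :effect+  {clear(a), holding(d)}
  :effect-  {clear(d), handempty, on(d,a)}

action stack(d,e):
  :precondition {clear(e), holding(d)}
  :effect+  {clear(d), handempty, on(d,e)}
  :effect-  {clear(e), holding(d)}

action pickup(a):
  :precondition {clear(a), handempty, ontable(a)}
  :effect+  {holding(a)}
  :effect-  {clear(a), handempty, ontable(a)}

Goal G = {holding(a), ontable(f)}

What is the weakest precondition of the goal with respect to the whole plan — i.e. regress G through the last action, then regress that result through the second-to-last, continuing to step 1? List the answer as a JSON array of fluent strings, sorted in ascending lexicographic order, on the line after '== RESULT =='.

Regress step by step:
  through step 3 (pickup(a)): drop {holding(a)}, keep {ontable(f)}, require {clear(a), handempty, ontable(a)}
    → {clear(a), handempty, ontable(a), ontable(f)}
  through step 2 (stack(d,e)): drop {handempty}, keep {clear(a), ontable(a), ontable(f)}, require {clear(e), holding(d)}
    → {clear(a), clear(e), holding(d), ontable(a), ontable(f)}
  through step 1 (unstack(d,a)): drop {clear(a), holding(d)}, keep {clear(e), ontable(a), ontable(f)}, require {clear(d), handempty, on(d,a)}
    → {clear(d), clear(e), handempty, on(d,a), ontable(a), ontable(f)}

== RESULT ==
["clear(d)", "clear(e)", "handempty", "on(d,a)", "ontable(a)", "ontable(f)"]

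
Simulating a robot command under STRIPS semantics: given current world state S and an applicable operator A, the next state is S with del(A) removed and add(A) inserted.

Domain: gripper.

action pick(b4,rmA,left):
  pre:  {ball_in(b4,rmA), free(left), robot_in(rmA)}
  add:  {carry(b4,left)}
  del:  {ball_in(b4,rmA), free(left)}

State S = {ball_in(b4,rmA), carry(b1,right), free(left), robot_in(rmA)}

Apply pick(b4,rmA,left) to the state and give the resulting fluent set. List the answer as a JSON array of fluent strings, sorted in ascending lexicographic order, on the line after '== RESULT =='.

Progress:
  pre ⊆ S: {ball_in(b4,rmA), free(left), robot_in(rmA)} ⊆ S  — applicable
  S \ del = {carry(b1,right), robot_in(rmA)}
  ∪ add   = {carry(b1,right), carry(b4,left), robot_in(rmA)}

== RESULT ==
["carry(b1,right)", "carry(b4,left)", "robot_in(rmA)"]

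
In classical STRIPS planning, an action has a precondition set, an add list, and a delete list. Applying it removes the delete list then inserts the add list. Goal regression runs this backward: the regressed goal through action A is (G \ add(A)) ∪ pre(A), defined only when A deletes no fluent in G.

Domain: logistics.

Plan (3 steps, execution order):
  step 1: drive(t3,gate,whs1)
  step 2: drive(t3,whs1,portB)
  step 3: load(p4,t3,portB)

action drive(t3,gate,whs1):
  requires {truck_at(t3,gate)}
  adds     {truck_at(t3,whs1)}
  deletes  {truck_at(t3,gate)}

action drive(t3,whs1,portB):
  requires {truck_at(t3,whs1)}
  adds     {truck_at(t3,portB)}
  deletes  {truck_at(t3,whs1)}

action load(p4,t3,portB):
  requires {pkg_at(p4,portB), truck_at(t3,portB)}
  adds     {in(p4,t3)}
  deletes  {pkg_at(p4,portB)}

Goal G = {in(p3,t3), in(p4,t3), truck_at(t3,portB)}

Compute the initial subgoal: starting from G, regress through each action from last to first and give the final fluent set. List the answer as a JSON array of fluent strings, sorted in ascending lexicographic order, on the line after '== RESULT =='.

Regress step by step:
  through step 3 (load(p4,t3,portB)): drop {in(p4,t3)}, keep {in(p3,t3), truck_at(t3,portB)}, require {pkg_at(p4,portB), truck_at(t3,portB)}
    → {in(p3,t3), pkg_at(p4,portB), truck_at(t3,portB)}
  through step 2 (drive(t3,whs1,portB)): drop {truck_at(t3,portB)}, keep {in(p3,t3), pkg_at(p4,portB)}, require {truck_at(t3,whs1)}
    → {in(p3,t3), pkg_at(p4,portB), truck_at(t3,whs1)}
  through step 1 (drive(t3,gate,whs1)): drop {truck_at(t3,whs1)}, keep {in(p3,t3), pkg_at(p4,portB)}, require {truck_at(t3,gate)}
    → {in(p3,t3), pkg_at(p4,portB), truck_at(t3,gate)}

== RESULT ==
["in(p3,t3)", "pkg_at(p4,portB)", "truck_at(t3,gate)"]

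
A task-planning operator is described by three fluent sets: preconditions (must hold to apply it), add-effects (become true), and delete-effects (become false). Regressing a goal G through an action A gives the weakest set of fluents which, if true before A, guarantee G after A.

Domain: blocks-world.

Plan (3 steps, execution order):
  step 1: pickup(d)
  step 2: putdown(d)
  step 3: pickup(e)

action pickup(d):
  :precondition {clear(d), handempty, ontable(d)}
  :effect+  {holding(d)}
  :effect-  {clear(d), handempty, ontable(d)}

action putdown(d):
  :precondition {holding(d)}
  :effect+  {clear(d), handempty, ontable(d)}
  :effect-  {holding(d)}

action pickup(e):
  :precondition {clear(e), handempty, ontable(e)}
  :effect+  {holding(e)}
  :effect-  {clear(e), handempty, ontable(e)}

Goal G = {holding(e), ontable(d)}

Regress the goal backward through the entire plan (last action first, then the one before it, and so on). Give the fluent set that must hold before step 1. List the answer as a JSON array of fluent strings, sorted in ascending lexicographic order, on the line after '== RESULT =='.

Regress step by step:
  through step 3 (pickup(e)): drop {holding(e)}, keep {ontable(d)}, require {clear(e), handempty, ontable(e)}
    → {clear(e), handempty, ontable(d), ontable(e)}
  through step 2 (putdown(d)): drop {handempty, ontable(d)}, keep {clear(e), ontable(e)}, require {holding(d)}
    → {clear(e), holding(d), ontable(e)}
  through step 1 (pickup(d)): drop {holding(d)}, keep {clear(e), ontable(e)}, require {clear(d), handempty, ontable(d)}
    → {clear(d), clear(e), handempty, ontable(d), ontable(e)}

== RESULT ==
["clear(d)", "clear(e)", "handempty", "ontable(d)", "ontable(e)"]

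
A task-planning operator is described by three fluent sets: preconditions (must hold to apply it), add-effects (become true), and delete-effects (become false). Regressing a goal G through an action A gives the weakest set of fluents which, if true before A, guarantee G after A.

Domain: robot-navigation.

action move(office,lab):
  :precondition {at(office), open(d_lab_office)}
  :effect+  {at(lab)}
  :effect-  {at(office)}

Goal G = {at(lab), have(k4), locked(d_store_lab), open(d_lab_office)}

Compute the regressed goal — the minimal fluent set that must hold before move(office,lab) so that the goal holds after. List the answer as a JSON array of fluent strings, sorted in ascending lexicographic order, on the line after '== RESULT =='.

Regress:
  G ∩ del = {}  (empty — regression defined)
  G \ add = {at(lab), have(k4), locked(d_store_lab), open(d_lab_office)} \ {at(lab)} = {have(k4), locked(d_store_lab), open(d_lab_office)}
  ∪ pre   = {have(k4), locked(d_store_lab), open(d_lab_office)} ∪ {at(office), open(d_lab_office)}
          = {at(office), have(k4), locked(d_store_lab), open(d_lab_office)}

== RESULT ==
["at(office)", "have(k4)", "locked(d_store_lab)", "open(d_lab_office)"]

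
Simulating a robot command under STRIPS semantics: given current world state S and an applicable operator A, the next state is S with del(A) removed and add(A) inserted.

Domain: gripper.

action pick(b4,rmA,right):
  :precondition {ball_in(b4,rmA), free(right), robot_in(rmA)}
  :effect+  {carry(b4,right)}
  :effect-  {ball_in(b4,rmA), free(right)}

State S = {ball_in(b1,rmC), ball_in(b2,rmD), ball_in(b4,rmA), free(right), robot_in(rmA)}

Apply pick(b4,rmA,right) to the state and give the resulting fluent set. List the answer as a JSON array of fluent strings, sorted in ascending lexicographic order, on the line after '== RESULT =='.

Compute (S \ del) ∪ add:
  pre ⊆ S: {ball_in(b4,rmA), free(right), robot_in(rmA)} ⊆ S  — applicable
  S \ del = {ball_in(b1,rmC), ball_in(b2,rmD), robot_in(rmA)}
  ∪ add   = {ball_in(b1,rmC), ball_in(b2,rmD), carry(b4,right), robot_in(rmA)}

== RESULT ==
["ball_in(b1,rmC)", "ball_in(b2,rmD)", "carry(b4,right)", "robot_in(rmA)"]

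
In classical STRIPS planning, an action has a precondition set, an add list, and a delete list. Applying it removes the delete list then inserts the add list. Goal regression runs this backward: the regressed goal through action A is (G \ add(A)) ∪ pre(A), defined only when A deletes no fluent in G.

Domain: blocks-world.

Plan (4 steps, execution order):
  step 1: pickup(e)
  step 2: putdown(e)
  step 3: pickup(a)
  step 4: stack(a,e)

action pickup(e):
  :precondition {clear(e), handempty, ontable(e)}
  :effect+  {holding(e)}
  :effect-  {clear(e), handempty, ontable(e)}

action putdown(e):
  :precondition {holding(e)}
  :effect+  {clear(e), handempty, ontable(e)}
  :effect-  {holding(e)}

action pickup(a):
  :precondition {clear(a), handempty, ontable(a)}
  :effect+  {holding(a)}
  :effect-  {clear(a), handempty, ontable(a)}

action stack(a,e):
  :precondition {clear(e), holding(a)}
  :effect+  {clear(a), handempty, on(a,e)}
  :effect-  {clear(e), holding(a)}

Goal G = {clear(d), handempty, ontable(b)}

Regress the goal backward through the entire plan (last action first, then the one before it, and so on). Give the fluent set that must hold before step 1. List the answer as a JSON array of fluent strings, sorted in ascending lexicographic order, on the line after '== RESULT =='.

Work backward from the goal:
  through step 4 (stack(a,e)): drop {handempty}, keep {clear(d), ontable(b)}, require {clear(e), holding(a)}
    → {clear(d), clear(e), holding(a), ontable(b)}
  through step 3 (pickup(a)): drop {holding(a)}, keep {clear(d), clear(e), ontable(b)}, require {clear(a), handempty, ontable(a)}
    → {clear(a), clear(d), clear(e), handempty, ontable(a), ontable(b)}
  through step 2 (putdown(e)): drop {clear(e), handempty}, keep {clear(a), clear(d), ontable(a), ontable(b)}, require {holding(e)}
    → {clear(a), clear(d), holding(e), ontable(a), ontable(b)}
  through step 1 (pickup(e)): drop {holding(e)}, keep {clear(a), clear(d), ontable(a), ontable(b)}, require {clear(e), handempty, ontable(e)}
    → {clear(a), clear(d), clear(e), handempty, ontable(a), ontable(b), ontable(e)}

== RESULT ==
["clear(a)", "clear(d)", "clear(e)", "handempty", "ontable(a)", "ontable(b)", "ontable(e)"]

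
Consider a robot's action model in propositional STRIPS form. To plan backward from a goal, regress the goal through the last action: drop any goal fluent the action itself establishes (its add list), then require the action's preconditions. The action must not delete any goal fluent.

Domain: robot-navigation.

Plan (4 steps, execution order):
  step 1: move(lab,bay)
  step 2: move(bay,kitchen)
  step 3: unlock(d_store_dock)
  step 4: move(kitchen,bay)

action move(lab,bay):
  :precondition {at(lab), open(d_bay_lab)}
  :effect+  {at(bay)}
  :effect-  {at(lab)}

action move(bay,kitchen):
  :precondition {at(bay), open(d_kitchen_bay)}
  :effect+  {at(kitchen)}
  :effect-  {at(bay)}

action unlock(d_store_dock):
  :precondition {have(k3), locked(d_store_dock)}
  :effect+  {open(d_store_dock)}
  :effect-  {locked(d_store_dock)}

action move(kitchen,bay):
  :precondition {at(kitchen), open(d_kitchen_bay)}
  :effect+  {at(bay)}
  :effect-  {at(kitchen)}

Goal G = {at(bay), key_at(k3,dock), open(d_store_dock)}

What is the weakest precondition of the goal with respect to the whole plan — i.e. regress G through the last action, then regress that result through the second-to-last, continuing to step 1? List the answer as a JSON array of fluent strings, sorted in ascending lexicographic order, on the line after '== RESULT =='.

Work backward from the goal:
  through step 4 (move(kitchen,bay)): drop {at(bay)}, keep {key_at(k3,dock), open(d_store_dock)}, require {at(kitchen), open(d_kitchen_bay)}
    → {at(kitchen), key_at(k3,dock), open(d_kitchen_bay), open(d_store_dock)}
  through step 3 (unlock(d_store_dock)): drop {open(d_store_dock)}, keep {at(kitchen), key_at(k3,dock), open(d_kitchen_bay)}, require {have(k3), locked(d_store_dock)}
    → {at(kitchen), have(k3), key_at(k3,dock), locked(d_store_dock), open(d_kitchen_bay)}
  through step 2 (move(bay,kitchen)): drop {at(kitchen)}, keep {have(k3), key_at(k3,dock), locked(d_store_dock), open(d_kitchen_bay)}, require {at(bay), open(d_kitchen_bay)}
    → {at(bay), have(k3), key_at(k3,dock), locked(d_store_dock), open(d_kitchen_bay)}
  through step 1 (move(lab,bay)): drop {at(bay)}, keep {have(k3), key_at(k3,dock), locked(d_store_dock), open(d_kitchen_bay)}, require {at(lab), open(d_bay_lab)}
    → {at(lab), have(k3), key_at(k3,dock), locked(d_store_dock), open(d_bay_lab), open(d_kitchen_bay)}

== RESULT ==
["at(lab)", "have(k3)", "key_at(k3,dock)", "locked(d_store_dock)", "open(d_bay_lab)", "open(d_kitchen_bay)"]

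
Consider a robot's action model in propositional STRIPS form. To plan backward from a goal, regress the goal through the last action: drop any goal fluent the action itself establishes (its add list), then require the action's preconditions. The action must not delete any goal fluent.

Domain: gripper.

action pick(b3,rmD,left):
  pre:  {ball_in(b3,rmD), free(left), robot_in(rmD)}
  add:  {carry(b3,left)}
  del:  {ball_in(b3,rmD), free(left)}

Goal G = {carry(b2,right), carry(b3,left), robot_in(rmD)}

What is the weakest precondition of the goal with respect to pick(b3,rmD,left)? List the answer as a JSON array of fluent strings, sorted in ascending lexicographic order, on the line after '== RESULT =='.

Compute (G \ add) ∪ pre:
  G ∩ del = {}  (empty — regression defined)
  G \ add = {carry(b2,right), carry(b3,left), robot_in(rmD)} \ {carry(b3,left)} = {carry(b2,right), robot_in(rmD)}
  ∪ pre   = {carry(b2,right), robot_in(rmD)} ∪ {ball_in(b3,rmD), free(left), robot_in(rmD)}
          = {ball_in(b3,rmD), carry(b2,right), free(left), robot_in(rmD)}

== RESULT ==
["ball_in(b3,rmD)", "carry(b2,right)", "free(left)", "robot_in(rmD)"]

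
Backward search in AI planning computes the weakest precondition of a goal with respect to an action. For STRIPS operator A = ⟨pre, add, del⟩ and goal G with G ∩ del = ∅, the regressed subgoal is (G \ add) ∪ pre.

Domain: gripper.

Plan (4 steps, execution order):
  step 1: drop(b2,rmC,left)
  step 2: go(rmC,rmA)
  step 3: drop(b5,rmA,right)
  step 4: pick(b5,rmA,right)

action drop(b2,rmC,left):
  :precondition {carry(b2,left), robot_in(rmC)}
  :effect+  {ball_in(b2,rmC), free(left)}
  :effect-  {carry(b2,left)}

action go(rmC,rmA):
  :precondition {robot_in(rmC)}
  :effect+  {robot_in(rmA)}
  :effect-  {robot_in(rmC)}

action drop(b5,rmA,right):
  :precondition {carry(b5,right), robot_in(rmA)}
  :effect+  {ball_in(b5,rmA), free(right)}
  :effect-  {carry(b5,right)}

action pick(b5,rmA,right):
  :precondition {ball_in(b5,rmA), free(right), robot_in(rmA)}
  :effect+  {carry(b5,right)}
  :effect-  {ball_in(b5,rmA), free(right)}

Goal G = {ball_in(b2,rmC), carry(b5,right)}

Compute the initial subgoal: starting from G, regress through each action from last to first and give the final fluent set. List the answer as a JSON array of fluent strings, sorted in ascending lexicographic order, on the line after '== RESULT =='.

Regress step by step:
  through step 4 (pick(b5,rmA,right)): drop {carry(b5,right)}, keep {ball_in(b2,rmC)}, require {ball_in(b5,rmA), free(right), robot_in(rmA)}
    → {ball_in(b2,rmC), ball_in(b5,rmA), free(right), robot_in(rmA)}
  through step 3 (drop(b5,rmA,right)): drop {ball_in(b5,rmA), free(right)}, keep {ball_in(b2,rmC), robot_in(rmA)}, require {carry(b5,right), robot_in(rmA)}
    → {ball_in(b2,rmC), carry(b5,right), robot_in(rmA)}
  through step 2 (go(rmC,rmA)): drop {robot_in(rmA)}, keep {ball_in(b2,rmC), carry(b5,right)}, require {robot_in(rmC)}
    → {ball_in(b2,rmC), carry(b5,right), robot_in(rmC)}
  through step 1 (drop(b2,rmC,left)): drop {ball_in(b2,rmC)}, keep {carry(b5,right), robot_in(rmC)}, require {carry(b2,left), robot_in(rmC)}
    → {carry(b2,left), carry(b5,right), robot_in(rmC)}

== RESULT ==
["carry(b2,left)", "carry(b5,right)", "robot_in(rmC)"]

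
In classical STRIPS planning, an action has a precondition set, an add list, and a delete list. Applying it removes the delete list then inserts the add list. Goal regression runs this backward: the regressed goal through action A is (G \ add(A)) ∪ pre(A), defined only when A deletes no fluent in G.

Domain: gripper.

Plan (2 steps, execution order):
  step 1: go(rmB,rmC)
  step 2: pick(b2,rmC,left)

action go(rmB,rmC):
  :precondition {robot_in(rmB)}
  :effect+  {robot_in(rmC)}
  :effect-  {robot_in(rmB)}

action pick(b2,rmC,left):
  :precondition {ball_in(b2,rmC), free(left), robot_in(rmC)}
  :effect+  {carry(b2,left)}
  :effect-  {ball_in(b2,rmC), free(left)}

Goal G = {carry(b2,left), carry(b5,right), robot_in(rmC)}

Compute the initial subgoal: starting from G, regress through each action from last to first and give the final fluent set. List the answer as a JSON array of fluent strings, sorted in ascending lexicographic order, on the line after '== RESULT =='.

Work backward from the goal:
  through step 2 (pick(b2,rmC,left)): drop {carry(b2,left)}, keep {carry(b5,right), robot_in(rmC)}, require {ball_in(b2,rmC), free(left), robot_in(rmC)}
    → {ball_in(b2,rmC), carry(b5,right), free(left), robot_in(rmC)}
  through step 1 (go(rmB,rmC)): drop {robot_in(rmC)}, keep {ball_in(b2,rmC), carry(b5,right), free(left)}, require {robot_in(rmB)}
    → {ball_in(b2,rmC), carry(b5,right), free(left), robot_in(rmB)}

== RESULT ==
["ball_in(b2,rmC)", "carry(b5,right)", "free(left)", "robot_in(rmB)"]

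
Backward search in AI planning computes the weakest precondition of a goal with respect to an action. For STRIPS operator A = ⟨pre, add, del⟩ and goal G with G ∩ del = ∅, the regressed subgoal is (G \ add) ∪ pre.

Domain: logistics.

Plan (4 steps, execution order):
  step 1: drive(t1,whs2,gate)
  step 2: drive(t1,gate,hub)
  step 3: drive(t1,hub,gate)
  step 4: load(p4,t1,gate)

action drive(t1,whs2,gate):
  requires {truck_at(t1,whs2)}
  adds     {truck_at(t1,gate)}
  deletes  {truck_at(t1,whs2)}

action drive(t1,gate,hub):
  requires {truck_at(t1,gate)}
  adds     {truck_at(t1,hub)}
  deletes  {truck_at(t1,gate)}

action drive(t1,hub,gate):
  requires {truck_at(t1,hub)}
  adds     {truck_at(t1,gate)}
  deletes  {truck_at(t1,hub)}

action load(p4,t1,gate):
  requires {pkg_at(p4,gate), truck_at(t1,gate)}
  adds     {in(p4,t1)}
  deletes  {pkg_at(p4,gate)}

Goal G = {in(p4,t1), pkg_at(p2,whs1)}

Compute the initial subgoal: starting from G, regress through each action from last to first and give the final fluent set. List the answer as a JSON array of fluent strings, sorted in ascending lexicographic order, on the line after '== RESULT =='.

Work backward from the goal:
  through step 4 (load(p4,t1,gate)): drop {in(p4,t1)}, keep {pkg_at(p2,whs1)}, require {pkg_at(p4,gate), truck_at(t1,gate)}
    → {pkg_at(p2,whs1), pkg_at(p4,gate), truck_at(t1,gate)}
  through step 3 (drive(t1,hub,gate)): drop {truck_at(t1,gate)}, keep {pkg_at(p2,whs1), pkg_at(p4,gate)}, require {truck_at(t1,hub)}
    → {pkg_at(p2,whs1), pkg_at(p4,gate), truck_at(t1,hub)}
  through step 2 (drive(t1,gate,hub)): drop {truck_at(t1,hub)}, keep {pkg_at(p2,whs1), pkg_at(p4,gate)}, require {truck_at(t1,gate)}
    → {pkg_at(p2,whs1), pkg_at(p4,gate), truck_at(t1,gate)}
  through step 1 (drive(t1,whs2,gate)): drop {truck_at(t1,gate)}, keep {pkg_at(p2,whs1), pkg_at(p4,gate)}, require {truck_at(t1,whs2)}
    → {pkg_at(p2,whs1), pkg_at(p4,gate), truck_at(t1,whs2)}

== RESULT ==
["pkg_at(p2,whs1)", "pkg_at(p4,gate)", "truck_at(t1,whs2)"]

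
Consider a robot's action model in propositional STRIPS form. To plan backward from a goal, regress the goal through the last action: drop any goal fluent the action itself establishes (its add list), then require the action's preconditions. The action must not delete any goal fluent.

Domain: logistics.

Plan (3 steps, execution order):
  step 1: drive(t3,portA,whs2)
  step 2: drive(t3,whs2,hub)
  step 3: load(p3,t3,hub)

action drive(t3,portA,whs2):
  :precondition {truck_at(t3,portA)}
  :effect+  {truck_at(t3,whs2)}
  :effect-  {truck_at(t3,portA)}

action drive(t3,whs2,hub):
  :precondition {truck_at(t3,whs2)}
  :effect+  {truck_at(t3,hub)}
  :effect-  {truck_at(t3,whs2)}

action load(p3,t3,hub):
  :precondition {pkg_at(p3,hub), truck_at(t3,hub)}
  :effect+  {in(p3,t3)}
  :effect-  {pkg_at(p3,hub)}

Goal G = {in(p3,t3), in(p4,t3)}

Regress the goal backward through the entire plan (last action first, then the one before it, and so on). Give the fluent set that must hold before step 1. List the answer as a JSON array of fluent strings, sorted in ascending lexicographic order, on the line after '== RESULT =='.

Regress step by step:
  through step 3 (load(p3,t3,hub)): drop {in(p3,t3)}, keep {in(p4,t3)}, require {pkg_at(p3,hub), truck_at(t3,hub)}
    → {in(p4,t3), pkg_at(p3,hub), truck_at(t3,hub)}
  through step 2 (drive(t3,whs2,hub)): drop {truck_at(t3,hub)}, keep {in(p4,t3), pkg_at(p3,hub)}, require {truck_at(t3,whs2)}
    → {in(p4,t3), pkg_at(p3,hub), truck_at(t3,whs2)}
  through step 1 (drive(t3,portA,whs2)): drop {truck_at(t3,whs2)}, keep {in(p4,t3), pkg_at(p3,hub)}, require {truck_at(t3,portA)}
    → {in(p4,t3), pkg_at(p3,hub), truck_at(t3,portA)}

== RESULT ==
["in(p4,t3)", "pkg_at(p3,hub)", "truck_at(t3,portA)"]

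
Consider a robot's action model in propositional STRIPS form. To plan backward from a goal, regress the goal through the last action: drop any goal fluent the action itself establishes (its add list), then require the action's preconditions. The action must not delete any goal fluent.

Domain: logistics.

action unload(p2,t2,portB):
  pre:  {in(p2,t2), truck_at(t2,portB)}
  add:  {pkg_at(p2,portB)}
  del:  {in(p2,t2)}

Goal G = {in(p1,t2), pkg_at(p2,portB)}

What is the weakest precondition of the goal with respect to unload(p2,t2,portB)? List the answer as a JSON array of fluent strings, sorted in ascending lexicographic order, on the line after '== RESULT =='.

Compute (G \ add) ∪ pre:
  G ∩ del = {}  (empty — regression defined)
  G \ add = {in(p1,t2), pkg_at(p2,portB)} \ {pkg_at(p2,portB)} = {in(p1,t2)}
  ∪ pre   = {in(p1,t2)} ∪ {in(p2,t2), truck_at(t2,portB)}
          = {in(p1,t2), in(p2,t2), truck_at(t2,portB)}

== RESULT ==
["in(p1,t2)", "in(p2,t2)", "truck_at(t2,portB)"]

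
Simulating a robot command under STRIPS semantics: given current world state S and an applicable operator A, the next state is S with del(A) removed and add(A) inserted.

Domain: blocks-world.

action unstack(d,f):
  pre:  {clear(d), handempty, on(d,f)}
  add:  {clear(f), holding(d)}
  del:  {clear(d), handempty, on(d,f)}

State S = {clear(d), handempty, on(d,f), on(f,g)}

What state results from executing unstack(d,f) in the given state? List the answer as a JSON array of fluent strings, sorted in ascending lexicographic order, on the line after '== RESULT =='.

Compute (S \ del) ∪ add:
  pre ⊆ S: {clear(d), handempty, on(d,f)} ⊆ S  — applicable
  S \ del = {on(f,g)}
  ∪ add   = {clear(f), holding(d), on(f,g)}

== RESULT ==
["clear(f)", "holding(d)", "on(f,g)"]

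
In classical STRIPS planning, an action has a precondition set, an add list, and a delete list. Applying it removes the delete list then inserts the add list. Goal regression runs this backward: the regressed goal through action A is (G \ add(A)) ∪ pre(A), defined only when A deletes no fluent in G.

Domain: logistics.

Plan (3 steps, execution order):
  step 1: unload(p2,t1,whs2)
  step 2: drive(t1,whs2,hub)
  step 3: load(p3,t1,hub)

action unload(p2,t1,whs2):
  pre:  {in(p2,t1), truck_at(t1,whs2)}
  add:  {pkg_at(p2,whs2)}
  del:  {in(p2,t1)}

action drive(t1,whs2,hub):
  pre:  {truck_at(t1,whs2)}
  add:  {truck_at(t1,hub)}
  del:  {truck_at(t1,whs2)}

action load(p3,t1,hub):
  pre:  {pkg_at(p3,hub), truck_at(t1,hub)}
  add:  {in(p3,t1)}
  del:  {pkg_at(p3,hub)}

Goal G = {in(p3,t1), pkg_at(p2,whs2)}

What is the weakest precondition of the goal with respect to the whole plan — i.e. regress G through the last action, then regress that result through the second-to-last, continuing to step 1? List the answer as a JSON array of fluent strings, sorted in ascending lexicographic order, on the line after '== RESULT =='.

Work backward from the goal:
  through step 3 (load(p3,t1,hub)): drop {in(p3,t1)}, keep {pkg_at(p2,whs2)}, require {pkg_at(p3,hub), truck_at(t1,hub)}
    → {pkg_at(p2,whs2), pkg_at(p3,hub), truck_at(t1,hub)}
  through step 2 (drive(t1,whs2,hub)): drop {truck_at(t1,hub)}, keep {pkg_at(p2,whs2), pkg_at(p3,hub)}, require {truck_at(t1,whs2)}
    → {pkg_at(p2,whs2), pkg_at(p3,hub), truck_at(t1,whs2)}
  through step 1 (unload(p2,t1,whs2)): drop {pkg_at(p2,whs2)}, keep {pkg_at(p3,hub), truck_at(t1,whs2)}, require {in(p2,t1), truck_at(t1,whs2)}
    → {in(p2,t1), pkg_at(p3,hub), truck_at(t1,whs2)}

== RESULT ==
["in(p2,t1)", "pkg_at(p3,hub)", "truck_at(t1,whs2)"]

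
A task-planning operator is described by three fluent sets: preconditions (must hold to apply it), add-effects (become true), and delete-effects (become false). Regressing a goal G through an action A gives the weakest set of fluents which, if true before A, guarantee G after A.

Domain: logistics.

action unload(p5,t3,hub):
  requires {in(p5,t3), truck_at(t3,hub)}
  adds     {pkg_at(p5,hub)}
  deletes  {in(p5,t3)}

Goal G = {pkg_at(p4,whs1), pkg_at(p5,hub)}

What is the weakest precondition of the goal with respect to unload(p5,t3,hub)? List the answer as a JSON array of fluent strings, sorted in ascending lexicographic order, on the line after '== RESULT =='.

Regress:
  G ∩ del = {}  (empty — regression defined)
  G \ add = {pkg_at(p4,whs1), pkg_at(p5,hub)} \ {pkg_at(p5,hub)} = {pkg_at(p4,whs1)}
  ∪ pre   = {pkg_at(p4,whs1)} ∪ {in(p5,t3), truck_at(t3,hub)}
          = {in(p5,t3), pkg_at(p4,whs1), truck_at(t3,hub)}

== RESULT ==
["in(p5,t3)", "pkg_at(p4,whs1)", "truck_at(t3,hub)"]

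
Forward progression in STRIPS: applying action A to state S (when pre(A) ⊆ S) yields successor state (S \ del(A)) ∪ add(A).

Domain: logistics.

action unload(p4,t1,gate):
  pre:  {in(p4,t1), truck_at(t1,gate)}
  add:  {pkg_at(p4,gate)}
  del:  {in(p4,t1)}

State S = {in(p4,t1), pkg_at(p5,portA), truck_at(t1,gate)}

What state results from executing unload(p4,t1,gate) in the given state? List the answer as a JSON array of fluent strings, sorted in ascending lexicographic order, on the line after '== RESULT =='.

Compute (S \ del) ∪ add:
  pre ⊆ S: {in(p4,t1), truck_at(t1,gate)} ⊆ S  — applicable
  S \ del = {pkg_at(p5,portA), truck_at(t1,gate)}
  ∪ add   = {pkg_at(p4,gate), pkg_at(p5,portA), truck_at(t1,gate)}

== RESULT ==
["pkg_at(p4,gate)", "pkg_at(p5,portA)", "truck_at(t1,gate)"]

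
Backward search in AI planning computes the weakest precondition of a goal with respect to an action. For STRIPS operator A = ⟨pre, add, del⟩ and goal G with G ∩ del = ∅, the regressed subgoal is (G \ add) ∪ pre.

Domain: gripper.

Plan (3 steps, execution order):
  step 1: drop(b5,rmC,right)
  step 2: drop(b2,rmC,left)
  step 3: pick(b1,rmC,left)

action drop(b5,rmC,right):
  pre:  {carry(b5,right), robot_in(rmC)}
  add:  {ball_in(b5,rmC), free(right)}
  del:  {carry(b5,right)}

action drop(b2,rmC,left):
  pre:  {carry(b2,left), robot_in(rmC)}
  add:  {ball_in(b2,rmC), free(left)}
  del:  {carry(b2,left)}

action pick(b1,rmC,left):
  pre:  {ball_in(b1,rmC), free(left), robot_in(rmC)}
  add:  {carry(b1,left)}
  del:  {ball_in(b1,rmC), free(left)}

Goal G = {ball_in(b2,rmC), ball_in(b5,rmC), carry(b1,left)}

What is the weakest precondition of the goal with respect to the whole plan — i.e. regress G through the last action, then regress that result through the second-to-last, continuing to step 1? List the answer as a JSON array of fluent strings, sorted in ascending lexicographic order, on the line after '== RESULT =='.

Work backward from the goal:
  through step 3 (pick(b1,rmC,left)): drop {carry(b1,left)}, keep {ball_in(b2,rmC), ball_in(b5,rmC)}, require {ball_in(b1,rmC), free(left), robot_in(rmC)}
    → {ball_in(b1,rmC), ball_in(b2,rmC), ball_in(b5,rmC), free(left), robot_in(rmC)}
  through step 2 (drop(b2,rmC,left)): drop {ball_in(b2,rmC), free(left)}, keep {ball_in(b1,rmC), ball_in(b5,rmC), robot_in(rmC)}, require {carry(b2,left), robot_in(rmC)}
    → {ball_in(b1,rmC), ball_in(b5,rmC), carry(b2,left), robot_in(rmC)}
  through step 1 (drop(b5,rmC,right)): drop {ball_in(b5,rmC)}, keep {ball_in(b1,rmC), carry(b2,left), robot_in(rmC)}, require {carry(b5,right), robot_in(rmC)}
    → {ball_in(b1,rmC), carry(b2,left), carry(b5,right), robot_in(rmC)}

== RESULT ==
["ball_in(b1,rmC)", "carry(b2,left)", "carry(b5,right)", "robot_in(rmC)"]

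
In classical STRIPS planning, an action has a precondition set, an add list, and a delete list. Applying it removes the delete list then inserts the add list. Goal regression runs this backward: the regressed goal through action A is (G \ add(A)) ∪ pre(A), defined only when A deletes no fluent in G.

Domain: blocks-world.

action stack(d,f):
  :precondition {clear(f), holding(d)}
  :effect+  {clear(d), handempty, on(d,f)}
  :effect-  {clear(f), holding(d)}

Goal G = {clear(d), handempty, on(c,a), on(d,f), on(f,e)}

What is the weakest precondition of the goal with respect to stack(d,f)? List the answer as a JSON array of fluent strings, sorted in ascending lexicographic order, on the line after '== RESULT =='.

Compute (G \ add) ∪ pre:
  G ∩ del = {}  (empty — regression defined)
  G \ add = {clear(d), handempty, on(c,a), on(d,f), on(f,e)} \ {clear(d), handempty, on(d,f)} = {on(c,a), on(f,e)}
  ∪ pre   = {on(c,a), on(f,e)} ∪ {clear(f), holding(d)}
          = {clear(f), holding(d), on(c,a), on(f,e)}

== RESULT ==
["clear(f)", "holding(d)", "on(c,a)", "on(f,e)"]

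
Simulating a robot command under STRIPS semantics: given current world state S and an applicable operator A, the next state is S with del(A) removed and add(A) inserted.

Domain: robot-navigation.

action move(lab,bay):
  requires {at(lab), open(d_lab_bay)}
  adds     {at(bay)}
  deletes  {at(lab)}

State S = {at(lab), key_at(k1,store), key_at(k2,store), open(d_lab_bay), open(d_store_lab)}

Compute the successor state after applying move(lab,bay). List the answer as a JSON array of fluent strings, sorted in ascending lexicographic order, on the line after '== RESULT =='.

Progress:
  pre ⊆ S: {at(lab), open(d_lab_bay)} ⊆ S  — applicable
  S \ del = {key_at(k1,store), key_at(k2,store), open(d_lab_bay), open(d_store_lab)}
  ∪ add   = {at(bay), key_at(k1,store), key_at(k2,store), open(d_lab_bay), open(d_store_lab)}

== RESULT ==
["at(bay)", "key_at(k1,store)", "key_at(k2,store)", "open(d_lab_bay)", "open(d_store_lab)"]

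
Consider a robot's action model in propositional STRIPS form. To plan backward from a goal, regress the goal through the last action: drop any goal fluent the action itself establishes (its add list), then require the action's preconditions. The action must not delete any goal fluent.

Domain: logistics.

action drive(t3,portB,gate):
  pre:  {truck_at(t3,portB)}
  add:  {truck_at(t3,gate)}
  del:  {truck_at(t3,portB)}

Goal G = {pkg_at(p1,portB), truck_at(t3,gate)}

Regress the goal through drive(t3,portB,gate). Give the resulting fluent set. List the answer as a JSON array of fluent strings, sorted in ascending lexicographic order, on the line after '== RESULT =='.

Compute (G \ add) ∪ pre:
  G ∩ del = {}  (empty — regression defined)
  G \ add = {pkg_at(p1,portB), truck_at(t3,gate)} \ {truck_at(t3,gate)} = {pkg_at(p1,portB)}
  ∪ pre   = {pkg_at(p1,portB)} ∪ {truck_at(t3,portB)}
          = {pkg_at(p1,portB), truck_at(t3,portB)}

== RESULT ==
["pkg_at(p1,portB)", "truck_at(t3,portB)"]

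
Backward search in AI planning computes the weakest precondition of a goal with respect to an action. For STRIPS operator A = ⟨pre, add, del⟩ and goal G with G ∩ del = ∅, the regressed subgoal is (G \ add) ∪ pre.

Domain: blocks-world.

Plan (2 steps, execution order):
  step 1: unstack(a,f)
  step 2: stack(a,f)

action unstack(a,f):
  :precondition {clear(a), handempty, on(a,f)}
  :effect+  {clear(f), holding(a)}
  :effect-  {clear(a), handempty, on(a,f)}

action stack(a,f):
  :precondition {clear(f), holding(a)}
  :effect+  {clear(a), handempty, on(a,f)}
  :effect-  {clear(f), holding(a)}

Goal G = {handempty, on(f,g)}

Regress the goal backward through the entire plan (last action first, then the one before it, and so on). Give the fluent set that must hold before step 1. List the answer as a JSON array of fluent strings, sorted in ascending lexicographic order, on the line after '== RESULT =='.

Work backward from the goal:
  through step 2 (stack(a,f)): drop {handempty}, keep {on(f,g)}, require {clear(f), holding(a)}
    → {clear(f), holding(a), on(f,g)}
  through step 1 (unstack(a,f)): drop {clear(f), holding(a)}, keep {on(f,g)}, require {clear(a), handempty, on(a,f)}
    → {clear(a), handempty, on(a,f), on(f,g)}

== RESULT ==
["clear(a)", "handempty", "on(a,f)", "on(f,g)"]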